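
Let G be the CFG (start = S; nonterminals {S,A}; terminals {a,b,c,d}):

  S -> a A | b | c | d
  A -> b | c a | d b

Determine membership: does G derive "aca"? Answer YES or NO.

Convert to CNF:
  S -> T1 A | b | c | d
  A -> T0 T1 | T2 T3 | b
  T0 -> c
  T1 -> a
  T2 -> d
  T3 -> b

CYK table (by increasing span):
  cell(0,0) a: {T1}  orig:{}
  cell(1,1) c: {S,T0}  orig:{S}
  cell(2,2) a: {T1}  orig:{}
  cell(0,1) ac: ∅
  cell(1,2) ca: {A}
  cell(0,2) aca: {S}

S ∈ T[0,2] ⇒ YES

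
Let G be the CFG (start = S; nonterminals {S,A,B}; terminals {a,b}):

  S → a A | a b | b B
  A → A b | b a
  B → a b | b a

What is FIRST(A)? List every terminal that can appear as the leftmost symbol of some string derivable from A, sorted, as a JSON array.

FIRST sets, iterate to fixpoint:
iter 1:
  A via A→b a: +{b}
  B via B→a b: +{a}
  B via B→b a: +{b}
  S via S→a A: +{a}
  S via S→b B: +{b}
  FIRST(S)={a,b}  FIRST(A)={b}  FIRST(B)={a,b}
iter 2: — fixpoint
  FIRST(S)={a,b}  FIRST(A)={b}  FIRST(B)={a,b}

FIRST(A) = ["b"]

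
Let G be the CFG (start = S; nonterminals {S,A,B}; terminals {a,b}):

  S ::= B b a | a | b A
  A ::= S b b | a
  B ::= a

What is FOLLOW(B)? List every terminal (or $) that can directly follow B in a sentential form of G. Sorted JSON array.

FIRST iteration:
iter 1:
  A via A→a: +{a}
  B via B→a: +{a}
  S via S→B b a: +{a}
  S via S→b A: +{b}
  S: {a,b}  A: {a}  B: {a}
iter 2:
  A via A→S b b: +{b}
  S: {a,b}  A: {a,b}  B: {a}
iter 3: — fixpoint
  S: {a,b}  A: {a,b}  B: {a}

Compute FOLLOW by fixpoint:
FOLLOW(S) := {$}
[1]
  A→S b b: FOLLOW(S) ⊇ FIRST(b) = {b}; new: +{b}
  S→B b a: FOLLOW(B) ⊇ FIRST(b) = {b}; new: +{b}
  S→b A: FOLLOW(A) ⊇ FOLLOW(S) ⊇ {$,b}; new: +{$,b}
  FOLLOW(S)={$,b}  FOLLOW(A)={$,b}  FOLLOW(B)={b}
[2] done
  FOLLOW(S)={$,b}  FOLLOW(A)={$,b}  FOLLOW(B)={b}

FOLLOW(B) = ["b"]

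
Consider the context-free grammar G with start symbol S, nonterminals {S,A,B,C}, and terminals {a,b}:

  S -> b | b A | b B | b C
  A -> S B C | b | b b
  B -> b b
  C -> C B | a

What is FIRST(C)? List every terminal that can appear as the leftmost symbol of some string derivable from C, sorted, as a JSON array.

FIRST sets, iterate to fixpoint:
round 1:
  A via A→b: +{b}
  B via B→b b: +{b}
  C via C→a: +{a}
  S via S→b: +{b}
  FIRST[S]={b}  FIRST[A]={b}  FIRST[B]={b}  FIRST[C]={a}
round 2: (no change)
  FIRST[S]={b}  FIRST[A]={b}  FIRST[B]={b}  FIRST[C]={a}

FIRST(C) = ["a"]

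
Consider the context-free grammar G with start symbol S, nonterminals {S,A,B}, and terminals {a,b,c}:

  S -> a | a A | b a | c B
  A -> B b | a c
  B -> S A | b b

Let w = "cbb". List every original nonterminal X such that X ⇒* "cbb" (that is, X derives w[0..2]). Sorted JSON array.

CNF form of G:
  S -> T0 T1 | T1 A | T2 B | a
  A -> B T0 | T1 T2
  B -> S A | T0 T0
  T0 -> b
  T1 -> a
  T2 -> c

Fill CYK table bottom-up (cells [i..j] with 0 ≤ i ≤ j ≤ 2 only):
  [0..0]={T2}  "c"  orig:{}
  [1..1]={T0}  "b"  orig:{}
  [2..2]={T0}  "b"  orig:{}
  [0..1]=∅  "cb"
  [1..2]={B}  "bb"
  [0..2]={S}  "cbb"

Original NTs in T[0,2] deriving "cbb": ["S"]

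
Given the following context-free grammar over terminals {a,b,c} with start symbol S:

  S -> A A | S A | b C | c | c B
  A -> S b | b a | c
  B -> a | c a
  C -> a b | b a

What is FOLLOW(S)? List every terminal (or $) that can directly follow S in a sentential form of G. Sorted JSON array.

FIRST iteration:
round 1:
  A via A→b a: +{b}
  A via A→c: +{c}
  B via B→a: +{a}
  B via B→c a: +{c}
  C via C→a b: +{a}
  C via C→b a: +{b}
  S via S→A A: +{b,c}
  FIRST(S)={b,c}  FIRST(A)={b,c}  FIRST(B)={a,c}  FIRST(C)={a,b}
round 2: (no change)
  FIRST(S)={b,c}  FIRST(A)={b,c}  FIRST(B)={a,c}  FIRST(C)={a,b}

FOLLOW iteration:
FOLLOW(S) := {$}
iter 1:
  A→S b: FOLLOW(S) ⊇ FIRST(b) = {b}; new: +{b}
  S→A A: FOLLOW(A) ⊇ FIRST(A) = {b,c}; new: +{b,c}
  S→A A: FOLLOW(A) ⊇ FOLLOW(S) ⊇ {$,b}; new: +{$}
  S→S A: FOLLOW(S) ⊇ FIRST(A) = {b,c}; new: +{c}
  S→b C: FOLLOW(C) ⊇ FOLLOW(S) ⊇ {$,b,c}; new: +{$,b,c}
  S→c B: FOLLOW(B) ⊇ FOLLOW(S) ⊇ {$,b,c}; new: +{$,b,c}
  FOLLOW[S]={$,b,c}  FOLLOW[A]={$,b,c}  FOLLOW[B]={$,b,c}  FOLLOW[C]={$,b,c}
iter 2: done
  FOLLOW[S]={$,b,c}  FOLLOW[A]={$,b,c}  FOLLOW[B]={$,b,c}  FOLLOW[C]={$,b,c}

FOLLOW(S) = ["$", "b", "c"]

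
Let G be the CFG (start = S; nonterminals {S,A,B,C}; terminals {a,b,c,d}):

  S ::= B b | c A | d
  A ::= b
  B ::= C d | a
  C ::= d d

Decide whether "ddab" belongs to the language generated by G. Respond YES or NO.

Convert to CNF:
  S -> B T1 | T2 A | d
  A -> b
  B -> C T0 | a
  C -> T0 T0
  T0 -> d
  T1 -> b
  T2 -> c

CYK table (by increasing span):
  [0..0]={S,T0}  "d"  orig:{S}
  [1..1]={S,T0}  "d"  orig:{S}
  [2..2]={B}  "a"
  [3..3]={A,T1}  "b"  orig:{A}
  [0..1]={C}  "dd"
  [1..2]=∅  "da"
  [2..3]={S}  "ab"
  [0..2]=∅  "dda"
  [1..3]=∅  "dab"
  [0..3]=∅  "ddab"

S ∉ T[0,3] ⇒ NO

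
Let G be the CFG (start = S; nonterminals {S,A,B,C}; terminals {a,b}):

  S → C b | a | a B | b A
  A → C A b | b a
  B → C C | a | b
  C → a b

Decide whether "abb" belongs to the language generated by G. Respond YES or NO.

CNF form of G:
  S -> C T0 | T0 A | T1 B | a
  A -> C X2 | T0 T1
  B -> C C | a | b
  C -> T1 T0
  T0 -> b
  T1 -> a
  X2 -> A T0

Fill CYK table bottom-up:
  T[0,0] 'a' = {B,S,T1}  orig:{B,S}
  T[1,1] 'b' = {B,T0}  orig:{B}
  T[2,2] 'b' = {B,T0}  orig:{B}
  T[0,1] 'ab' = {C,S}
  T[1,2] 'bb' = ∅
  T[0,2] 'abb' = {S}

S ∈ T[0,2] ⇒ YES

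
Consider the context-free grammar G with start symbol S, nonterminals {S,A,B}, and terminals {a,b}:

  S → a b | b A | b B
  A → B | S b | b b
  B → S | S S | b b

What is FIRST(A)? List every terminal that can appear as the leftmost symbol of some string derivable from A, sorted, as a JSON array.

FIRST iteration:
round 1:
  A via A→b b: +{b}
  B via B→b b: +{b}
  S via S→a b: +{a}
  S via S→b A: +{b}
  FIRST[S]={a,b}  FIRST[A]={b}  FIRST[B]={b}
round 2:
  A via A→S b: +{a}
  B via B→S: +{a}
  FIRST[S]={a,b}  FIRST[A]={a,b}  FIRST[B]={a,b}
round 3: (stable)
  FIRST[S]={a,b}  FIRST[A]={a,b}  FIRST[B]={a,b}

FIRST(A) = ["a", "b"]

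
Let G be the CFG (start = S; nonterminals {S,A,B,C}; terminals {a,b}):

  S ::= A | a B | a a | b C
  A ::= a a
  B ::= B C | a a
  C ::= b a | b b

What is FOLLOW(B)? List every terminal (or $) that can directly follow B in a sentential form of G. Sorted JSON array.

FIRST iteration:
[1]
  A via A→a a: +{a}
  B via B→a a: +{a}
  C via C→b a: +{b}
  S via S→A: +{a}
  S via S→b C: +{b}
  FIRST(S)={a,b}  FIRST(A)={a}  FIRST(B)={a}  FIRST(C)={b}
[2] — fixpoint
  FIRST(S)={a,b}  FIRST(A)={a}  FIRST(B)={a}  FIRST(C)={b}

Compute FOLLOW by fixpoint:
FOLLOW(S) := {$}
iter 1:
  B→B C: FOLLOW(B) ⊇ FIRST(C) = {b}; new: +{b}
  B→B C: FOLLOW(C) ⊇ FOLLOW(B) ⊇ {b}; new: +{b}
  S→A: FOLLOW(A) ⊇ FOLLOW(S) ⊇ {$}; new: +{$}
  S→a B: FOLLOW(B) ⊇ FOLLOW(S) ⊇ {$}; new: +{$}
  S→b C: FOLLOW(C) ⊇ FOLLOW(S) ⊇ {$}; new: +{$}
  FOLLOW[S]={$}  FOLLOW[A]={$}  FOLLOW[B]={$,b}  FOLLOW[C]={$,b}
iter 2: done
  FOLLOW[S]={$}  FOLLOW[A]={$}  FOLLOW[B]={$,b}  FOLLOW[C]={$,b}

FOLLOW(B) = ["$", "b"]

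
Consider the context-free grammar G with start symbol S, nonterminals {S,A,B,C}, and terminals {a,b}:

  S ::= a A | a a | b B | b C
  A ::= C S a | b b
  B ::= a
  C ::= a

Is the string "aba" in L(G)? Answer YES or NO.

Convert to CNF:
  S -> T0 A | T0 T0 | T1 B | T1 C
  A -> C X2 | T1 T1
  B -> a
  C -> a
  T0 -> a
  T1 -> b
  X2 -> S T0

CYK fill:
  cell(0,0) a: {B,C,T0}  orig:{B,C}
  cell(1,1) b: {T1}  orig:{}
  cell(2,2) a: {B,C,T0}  orig:{B,C}
  cell(0,1) ab: ∅
  cell(1,2) ba: {S}
  cell(0,2) aba: ∅

S ∉ T[0,2] ⇒ NO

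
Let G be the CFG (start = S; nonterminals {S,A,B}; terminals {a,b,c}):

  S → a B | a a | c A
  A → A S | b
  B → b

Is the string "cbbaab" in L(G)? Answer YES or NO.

Convert to CNF:
  S -> T0 B | T0 T0 | T1 A
  A -> A S | b
  B -> b
  T0 -> a
  T1 -> c

CYK fill:
  cell(0,0) c: {T1}  orig:{}
  cell(1,1) b: {A,B}
  cell(2,2) b: {A,B}
  cell(3,3) a: {T0}  orig:{}
  cell(4,4) a: {T0}  orig:{}
  cell(5,5) b: {A,B}
  cell(0,1) cb: {S}
  cell(1,2) bb: ∅
  cell(2,3) ba: ∅
  cell(3,4) aa: {S}
  cell(4,5) ab: {S}
  cell(0,2) cbb: ∅
  cell(1,3) bba: ∅
  cell(2,4) baa: {A}
  cell(3,5) aab: ∅
  cell(0,3) cbba: ∅
  cell(1,4) bbaa: ∅
  cell(2,5) baab: ∅
  cell(0,4) cbbaa: ∅
  cell(1,5) bbaab: ∅
  cell(0,5) cbbaab: ∅

S ∉ T[0,5] ⇒ NO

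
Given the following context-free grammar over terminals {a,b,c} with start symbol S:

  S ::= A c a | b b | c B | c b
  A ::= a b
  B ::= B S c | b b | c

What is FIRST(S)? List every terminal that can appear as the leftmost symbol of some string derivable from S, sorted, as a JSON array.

FIRST iteration:
pass 1:
  A via A→a b: +{a}
  B via B→b b: +{b}
  B via B→c: +{c}
  S via S→A c a: +{a}
  S via S→b b: +{b}
  S via S→c B: +{c}
  FIRST(S)={a,b,c}  FIRST(A)={a}  FIRST(B)={b,c}
pass 2: (no change)
  FIRST(S)={a,b,c}  FIRST(A)={a}  FIRST(B)={b,c}

FIRST(S) = ["a", "b", "c"]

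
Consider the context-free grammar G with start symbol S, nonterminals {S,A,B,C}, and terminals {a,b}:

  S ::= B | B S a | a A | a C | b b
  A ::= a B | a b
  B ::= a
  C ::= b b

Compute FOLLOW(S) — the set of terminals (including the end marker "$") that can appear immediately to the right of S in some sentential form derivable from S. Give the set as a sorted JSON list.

Compute FIRST by fixpoint:
iter 1:
  A via A→a B: +{a}
  B via B→a: +{a}
  C via C→b b: +{b}
  S via S→B: +{a}
  S via S→b b: +{b}
  FIRST[S]={a,b}  FIRST[A]={a}  FIRST[B]={a}  FIRST[C]={b}
iter 2: — fixpoint
  FIRST[S]={a,b}  FIRST[A]={a}  FIRST[B]={a}  FIRST[C]={b}

FOLLOW iteration:
seed FOLLOW(S) with $
round 1:
  S→B: FOLLOW(B) ⊇ FOLLOW(S) ⊇ {$}; new: +{$}
  S→B S a: FOLLOW(B) ⊇ FIRST(S) = {a,b}; new: +{a,b}
  S→B S a: FOLLOW(S) ⊇ FIRST(a) = {a}; new: +{a}
  S→a A: FOLLOW(A) ⊇ FOLLOW(S) ⊇ {$,a}; new: +{$,a}
  S→a C: FOLLOW(C) ⊇ FOLLOW(S) ⊇ {$,a}; new: +{$,a}
  S: {$,a}  A: {$,a}  B: {$,a,b}  C: {$,a}
round 2: done
  S: {$,a}  A: {$,a}  B: {$,a,b}  C: {$,a}

FOLLOW(S) = ["$", "a"]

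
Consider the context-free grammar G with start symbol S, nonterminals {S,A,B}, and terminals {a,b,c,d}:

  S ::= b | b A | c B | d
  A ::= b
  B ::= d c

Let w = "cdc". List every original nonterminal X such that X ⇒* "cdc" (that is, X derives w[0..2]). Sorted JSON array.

CNF form of G:
  S -> T1 B | T2 A | b | d
  A -> b
  B -> T0 T1
  T0 -> d
  T1 -> c
  T2 -> b

CYK fill, restricted to cells inside w[0..2]:
  cell(0,0) c: {T1}  orig:{}
  cell(1,1) d: {S,T0}  orig:{S}
  cell(2,2) c: {T1}  orig:{}
  cell(0,1) cd: ∅
  cell(1,2) dc: {B}
  cell(0,2) cdc: {S}

Original NTs in T[0,2] deriving "cdc": ["S"]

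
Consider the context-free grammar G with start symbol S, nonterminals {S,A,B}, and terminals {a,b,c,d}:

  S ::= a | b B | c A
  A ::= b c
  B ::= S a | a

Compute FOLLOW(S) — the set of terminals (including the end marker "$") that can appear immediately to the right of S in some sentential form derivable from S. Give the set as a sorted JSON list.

FIRST sets, iterate to fixpoint:
iter 1:
  A via A→b c: +{b}
  B via B→a: +{a}
  S via S→a: +{a}
  S via S→b B: +{b}
  S via S→c A: +{c}
  FIRST[S]={a,b,c}  FIRST[A]={b}  FIRST[B]={a}
iter 2:
  B via B→S a: +{b,c}
  FIRST[S]={a,b,c}  FIRST[A]={b}  FIRST[B]={a,b,c}
iter 3: — fixpoint
  FIRST[S]={a,b,c}  FIRST[A]={b}  FIRST[B]={a,b,c}

FOLLOW sets:
seed FOLLOW(S) with $
round 1:
  B→S a: FOLLOW(S) ⊇ FIRST(a) = {a}; new: +{a}
  S→b B: FOLLOW(B) ⊇ FOLLOW(S) ⊇ {$,a}; new: +{$,a}
  S→c A: FOLLOW(A) ⊇ FOLLOW(S) ⊇ {$,a}; new: +{$,a}
  S: {$,a}  A: {$,a}  B: {$,a}
round 2: (stable)
  S: {$,a}  A: {$,a}  B: {$,a}

FOLLOW(S) = ["$", "a"]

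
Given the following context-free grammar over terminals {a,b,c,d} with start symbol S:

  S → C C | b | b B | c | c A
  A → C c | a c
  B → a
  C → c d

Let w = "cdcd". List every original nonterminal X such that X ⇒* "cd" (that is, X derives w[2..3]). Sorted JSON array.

CNF form of G:
  S -> C C | T0 A | T3 B | b | c
  A -> C T0 | T1 T0
  B -> a
  C -> T0 T2
  T0 -> c
  T1 -> a
  T2 -> d
  T3 -> b

CYK table (by increasing span) (cells [i..j] with 2 ≤ i ≤ j ≤ 3 only):
  [2..2]={S,T0}  "c"  orig:{S}
  [3..3]={T2}  "d"  orig:{}
  [2..3]={C}  "cd"

Original NTs in T[2,3] deriving "cd": ["C"]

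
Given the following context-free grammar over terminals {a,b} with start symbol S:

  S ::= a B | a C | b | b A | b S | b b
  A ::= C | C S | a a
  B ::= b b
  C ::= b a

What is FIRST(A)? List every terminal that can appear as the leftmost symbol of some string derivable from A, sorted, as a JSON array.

Compute FIRST by fixpoint:
pass 1:
  A via A→a a: +{a}
  B via B→b b: +{b}
  C via C→b a: +{b}
  S via S→a B: +{a}
  S via S→b: +{b}
  S: {a,b}  A: {a}  B: {b}  C: {b}
pass 2:
  A via A→C: +{b}
  S: {a,b}  A: {a,b}  B: {b}  C: {b}
pass 3: (stable)
  S: {a,b}  A: {a,b}  B: {b}  C: {b}

FIRST(A) = ["a", "b"]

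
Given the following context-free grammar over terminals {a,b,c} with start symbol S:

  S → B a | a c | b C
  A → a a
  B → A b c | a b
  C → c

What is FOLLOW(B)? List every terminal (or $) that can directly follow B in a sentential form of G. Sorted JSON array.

Compute FIRST by fixpoint:
pass 1:
  A via A→a a: +{a}
  B via B→A b c: +{a}
  C via C→c: +{c}
  S via S→B a: +{a}
  S via S→b C: +{b}
  FIRST[S]={a,b}  FIRST[A]={a}  FIRST[B]={a}  FIRST[C]={c}
pass 2: — fixpoint
  FIRST[S]={a,b}  FIRST[A]={a}  FIRST[B]={a}  FIRST[C]={c}

Compute FOLLOW by fixpoint:
seed FOLLOW(S) with $
[1]
  B→A b c: FOLLOW(A) ⊇ FIRST(b) = {b}; new: +{b}
  S→B a: FOLLOW(B) ⊇ FIRST(a) = {a}; new: +{a}
  S→b C: FOLLOW(C) ⊇ FOLLOW(S) ⊇ {$}; new: +{$}
  FOLLOW(S)={$}  FOLLOW(A)={b}  FOLLOW(B)={a}  FOLLOW(C)={$}
[2] — fixpoint
  FOLLOW(S)={$}  FOLLOW(A)={b}  FOLLOW(B)={a}  FOLLOW(C)={$}

FOLLOW(B) = ["a"]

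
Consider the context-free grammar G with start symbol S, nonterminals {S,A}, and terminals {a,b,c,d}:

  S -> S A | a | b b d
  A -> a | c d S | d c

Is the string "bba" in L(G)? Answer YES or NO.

Convert to CNF:
  S -> S A | T2 X4 | a
  A -> T0 X3 | T1 T0 | a
  T0 -> c
  T1 -> d
  T2 -> b
  X3 -> T1 S
  X4 -> T2 T1

CYK fill:
  [0..0]={T2}  "b"  orig:{}
  [1..1]={T2}  "b"  orig:{}
  [2..2]={A,S}  "a"
  [0..1]=∅  "bb"
  [1..2]=∅  "ba"
  [0..2]=∅  "bba"

S ∉ T[0,2] ⇒ NO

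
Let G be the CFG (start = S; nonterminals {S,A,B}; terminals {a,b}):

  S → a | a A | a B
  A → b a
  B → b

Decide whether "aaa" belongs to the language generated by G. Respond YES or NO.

CNF form of G:
  S -> T1 A | T1 B | a
  A -> T0 T1
  B -> b
  T0 -> b
  T1 -> a

CYK table (by increasing span):
  T[0,0] 'a' = {S,T1}  orig:{S}
  T[1,1] 'a' = {S,T1}  orig:{S}
  T[2,2] 'a' = {S,T1}  orig:{S}
  T[0,1] 'aa' = ∅
  T[1,2] 'aa' = ∅
  T[0,2] 'aaa' = ∅

S ∉ T[0,2] ⇒ NO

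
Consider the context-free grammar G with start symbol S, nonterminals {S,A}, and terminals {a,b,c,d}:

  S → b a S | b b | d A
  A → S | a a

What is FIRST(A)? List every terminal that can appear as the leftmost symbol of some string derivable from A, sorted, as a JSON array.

FIRST sets, iterate to fixpoint:
round 1:
  A via A→a a: +{a}
  S via S→b a S: +{b}
  S via S→d A: +{d}
  S: {b,d}  A: {a}
round 2:
  A via A→S: +{b,d}
  S: {b,d}  A: {a,b,d}
round 3: (no change)
  S: {b,d}  A: {a,b,d}

FIRST(A) = ["a", "b", "d"]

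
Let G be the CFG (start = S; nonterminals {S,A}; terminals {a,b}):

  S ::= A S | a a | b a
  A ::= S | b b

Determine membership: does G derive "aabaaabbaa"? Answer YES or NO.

CNF form of G:
  S -> A S | T0 T0 | T1 T0
  A -> A S | T0 T0 | T1 T0 | T1 T1
  T0 -> a
  T1 -> b

Fill CYK table bottom-up:
  [0..0]={T0}  "a"  orig:{}
  [1..1]={T0}  "a"  orig:{}
  [2..2]={T1}  "b"  orig:{}
  [3..3]={T0}  "a"  orig:{}
  [4..4]={T0}  "a"  orig:{}
  [5..5]={T0}  "a"  orig:{}
  [6..6]={T1}  "b"  orig:{}
  [7..7]={T1}  "b"  orig:{}
  [8..8]={T0}  "a"  orig:{}
  [9..9]={T0}  "a"  orig:{}
  [0..1]={A,S}  "aa"
  [1..2]=∅  "ab"
  [2..3]={A,S}  "ba"
  [3..4]={A,S}  "aa"
  [4..5]={A,S}  "aa"
  [5..6]=∅  "ab"
  [6..7]={A}  "bb"
  [7..8]={A,S}  "ba"
  [8..9]={A,S}  "aa"
  [0..2]=∅  "aab"
  [1..3]=∅  "aba"
  [2..4]=∅  "baa"
  [3..5]=∅  "aaa"
  [4..6]=∅  "aab"
  [5..7]=∅  "abb"
  [6..8]=∅  "bba"
  [7..9]=∅  "baa"
  [0..3]={A,S}  "aaba"
  [1..4]=∅  "abaa"
  [2..5]={A,S}  "baaa"
  [3..6]=∅  "aaab"
  [4..7]=∅  "aabb"
  [5..8]=∅  "abba"
  [6..9]={A,S}  "bbaa"
  [0..4]=∅  "aabaa"
  [1..5]=∅  "abaaa"
  [2..6]=∅  "baaab"
  [3..7]=∅  "aaabb"
  [4..8]=∅  "aabba"
  [5..9]=∅  "abbaa"
  [0..5]={A,S}  "aabaaa"
  [1..6]=∅  "abaaab"
  [2..7]=∅  "baaabb"
  [3..8]=∅  "aaabba"
  [4..9]={A,S}  "aabbaa"
  [0..6]=∅  "aabaaab"
  [1..7]=∅  "abaaabb"
  [2..8]=∅  "baaabba"
  [3..9]=∅  "aaabbaa"
  [0..7]=∅  "aabaaabb"
  [1..8]=∅  "abaaabba"
  [2..9]={A,S}  "baaabbaa"
  [0..8]=∅  "aabaaabba"
  [1..9]=∅  "abaaabbaa"
  [0..9]={A,S}  "aabaaabbaa"

S ∈ T[0,9] ⇒ YES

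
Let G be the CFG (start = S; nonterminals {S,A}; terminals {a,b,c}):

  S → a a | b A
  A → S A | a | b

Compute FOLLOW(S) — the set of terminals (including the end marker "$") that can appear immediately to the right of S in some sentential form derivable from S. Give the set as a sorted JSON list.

FIRST sets, iterate to fixpoint:
iter 1:
  A via A→a: +{a}
  A via A→b: +{b}
  S via S→a a: +{a}
  S via S→b A: +{b}
  FIRST(S)={a,b}  FIRST(A)={a,b}
iter 2: — fixpoint
  FIRST(S)={a,b}  FIRST(A)={a,b}

FOLLOW sets:
initialize: $ ∈ FOLLOW(S)
pass 1:
  A→S A: FOLLOW(S) ⊇ FIRST(A) = {a,b}; new: +{a,b}
  S→b A: FOLLOW(A) ⊇ FOLLOW(S) ⊇ {$,a,b}; new: +{$,a,b}
  FOLLOW[S]={$,a,b}  FOLLOW[A]={$,a,b}
pass 2: (stable)
  FOLLOW[S]={$,a,b}  FOLLOW[A]={$,a,b}

FOLLOW(S) = ["$", "a", "b"]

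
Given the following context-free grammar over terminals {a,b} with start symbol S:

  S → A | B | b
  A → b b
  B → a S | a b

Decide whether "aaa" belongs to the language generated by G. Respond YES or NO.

Convert to CNF:
  S -> T0 T0 | T1 S | T1 T0 | b
  A -> T0 T0
  B -> T1 S | T1 T0
  T0 -> b
  T1 -> a

Fill CYK table bottom-up:
  T[0,0] 'a' = {T1}  orig:{}
  T[1,1] 'a' = {T1}  orig:{}
  T[2,2] 'a' = {T1}  orig:{}
  T[0,1] 'aa' = ∅
  T[1,2] 'aa' = ∅
  T[0,2] 'aaa' = ∅

S ∉ T[0,2] ⇒ NO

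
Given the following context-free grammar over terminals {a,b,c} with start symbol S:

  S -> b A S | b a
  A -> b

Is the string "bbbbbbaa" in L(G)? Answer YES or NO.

CNF form of G:
  S -> T0 T1 | T0 X2
  A -> b
  T0 -> b
  T1 -> a
  X2 -> A S

Fill CYK table bottom-up:
  [0..0]={A,T0}  "b"  orig:{A}
  [1..1]={A,T0}  "b"  orig:{A}
  [2..2]={A,T0}  "b"  orig:{A}
  [3..3]={A,T0}  "b"  orig:{A}
  [4..4]={A,T0}  "b"  orig:{A}
  [5..5]={A,T0}  "b"  orig:{A}
  [6..6]={T1}  "a"  orig:{}
  [7..7]={T1}  "a"  orig:{}
  [0..1]=∅  "bb"
  [1..2]=∅  "bb"
  [2..3]=∅  "bb"
  [3..4]=∅  "bb"
  [4..5]=∅  "bb"
  [5..6]={S}  "ba"
  [6..7]=∅  "aa"
  [0..2]=∅  "bbb"
  [1..3]=∅  "bbb"
  [2..4]=∅  "bbb"
  [3..5]=∅  "bbb"
  [4..6]={X2}  "bba"  orig:{}
  [5..7]=∅  "baa"
  [0..3]=∅  "bbbb"
  [1..4]=∅  "bbbb"
  [2..5]=∅  "bbbb"
  [3..6]={S}  "bbba"
  [4..7]=∅  "bbaa"
  [0..4]=∅  "bbbbb"
  [1..5]=∅  "bbbbb"
  [2..6]={X2}  "bbbba"  orig:{}
  [3..7]=∅  "bbbaa"
  [0..5]=∅  "bbbbbb"
  [1..6]={S}  "bbbbba"
  [2..7]=∅  "bbbbaa"
  [0..6]={X2}  "bbbbbba"  orig:{}
  [1..7]=∅  "bbbbbaa"
  [0..7]=∅  "bbbbbbaa"

S ∉ T[0,7] ⇒ NO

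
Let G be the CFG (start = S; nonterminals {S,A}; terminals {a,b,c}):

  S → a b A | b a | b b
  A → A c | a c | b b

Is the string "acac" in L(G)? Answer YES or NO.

CNF form of G:
  S -> T1 X3 | T2 T1 | T2 T2
  A -> A T0 | T1 T0 | T2 T2
  T0 -> c
  T1 -> a
  T2 -> b
  X3 -> T2 A

CYK fill:
  [0..0]={T1}  "a"  orig:{}
  [1..1]={T0}  "c"  orig:{}
  [2..2]={T1}  "a"  orig:{}
  [3..3]={T0}  "c"  orig:{}
  [0..1]={A}  "ac"
  [1..2]=∅  "ca"
  [2..3]={A}  "ac"
  [0..2]=∅  "aca"
  [1..3]=∅  "cac"
  [0..3]=∅  "acac"

S ∉ T[0,3] ⇒ NO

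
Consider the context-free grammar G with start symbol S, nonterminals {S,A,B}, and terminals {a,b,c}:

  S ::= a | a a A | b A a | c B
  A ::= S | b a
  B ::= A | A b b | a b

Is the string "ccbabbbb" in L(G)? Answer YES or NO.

CNF form of G:
  S -> T0 X8 | T1 X9 | T2 B | a
  A -> T0 X3 | T1 T0 | T1 X4 | T2 B | a
  B -> A X5 | T0 T1 | T0 X6 | T1 T0 | T1 X7 | T2 B | a
  T0 -> a
  T1 -> b
  T2 -> c
  X3 -> T0 A
  X4 -> A T0
  X5 -> T1 T1
  X6 -> T0 A
  X7 -> A T0
  X8 -> T0 A
  X9 -> A T0

Fill CYK table bottom-up:
  cell(0,0) c: {T2}  orig:{}
  cell(1,1) c: {T2}  orig:{}
  cell(2,2) b: {T1}  orig:{}
  cell(3,3) a: {A,B,S,T0}  orig:{A,B,S}
  cell(4,4) b: {T1}  orig:{}
  cell(5,5) b: {T1}  orig:{}
  cell(6,6) b: {T1}  orig:{}
  cell(7,7) b: {T1}  orig:{}
  cell(0,1) cc: ∅
  cell(1,2) cb: ∅
  cell(2,3) ba: {A,B}
  cell(3,4) ab: {B}
  cell(4,5) bb: {X5}  orig:{}
  cell(5,6) bb: {X5}  orig:{}
  cell(6,7) bb: {X5}  orig:{}
  cell(0,2) ccb: ∅
  cell(1,3) cba: {A,B,S}
  cell(2,4) bab: ∅
  cell(3,5) abb: {B}
  cell(4,6) bbb: ∅
  cell(5,7) bbb: ∅
  cell(0,3) ccba: {A,B,S}
  cell(1,4) cbab: ∅
  cell(2,5) babb: {B}
  cell(3,6) abbb: ∅
  cell(4,7) bbbb: ∅
  cell(0,4) ccbab: ∅
  cell(1,5) cbabb: {A,B,S}
  cell(2,6) babbb: ∅
  cell(3,7) abbbb: ∅
  cell(0,5) ccbabb: {A,B,S}
  cell(1,6) cbabbb: ∅
  cell(2,7) babbbb: ∅
  cell(0,6) ccbabbb: ∅
  cell(1,7) cbabbbb: {B}
  cell(0,7) ccbabbbb: {A,B,S}

S ∈ T[0,7] ⇒ YES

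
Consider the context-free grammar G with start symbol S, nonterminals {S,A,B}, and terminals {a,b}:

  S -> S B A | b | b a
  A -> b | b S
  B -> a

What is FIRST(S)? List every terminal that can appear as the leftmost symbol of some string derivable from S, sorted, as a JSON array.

Compute FIRST by fixpoint:
[1]
  A via A→b: +{b}
  B via B→a: +{a}
  S via S→b: +{b}
  S: {b}  A: {b}  B: {a}
[2] — fixpoint
  S: {b}  A: {b}  B: {a}

FIRST(S) = ["b"]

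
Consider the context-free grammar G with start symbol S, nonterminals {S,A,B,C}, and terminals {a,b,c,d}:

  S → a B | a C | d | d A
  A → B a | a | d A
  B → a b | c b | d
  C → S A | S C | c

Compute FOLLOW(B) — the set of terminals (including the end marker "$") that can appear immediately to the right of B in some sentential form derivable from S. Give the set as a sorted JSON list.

Compute FIRST by fixpoint:
pass 1:
  A via A→a: +{a}
  A via A→d A: +{d}
  B via B→a b: +{a}
  B via B→c b: +{c}
  B via B→d: +{d}
  C via C→c: +{c}
  S via S→a B: +{a}
  S via S→d: +{d}
  S: {a,d}  A: {a,d}  B: {a,c,d}  C: {c}
pass 2:
  A via A→B a: +{c}
  C via C→S A: +{a,d}
  S: {a,d}  A: {a,c,d}  B: {a,c,d}  C: {a,c,d}
pass 3: (stable)
  S: {a,d}  A: {a,c,d}  B: {a,c,d}  C: {a,c,d}

FOLLOW sets:
seed FOLLOW(S) with $
round 1:
  A→B a: FOLLOW(B) ⊇ FIRST(a) = {a}; new: +{a}
  C→S A: FOLLOW(S) ⊇ FIRST(A) = {a,c,d}; new: +{a,c,d}
  S→a B: FOLLOW(B) ⊇ FOLLOW(S) ⊇ {$,a,c,d}; new: +{$,c,d}
  S→a C: FOLLOW(C) ⊇ FOLLOW(S) ⊇ {$,a,c,d}; new: +{$,a,c,d}
  S→d A: FOLLOW(A) ⊇ FOLLOW(S) ⊇ {$,a,c,d}; new: +{$,a,c,d}
  S: {$,a,c,d}  A: {$,a,c,d}  B: {$,a,c,d}  C: {$,a,c,d}
round 2: (stable)
  S: {$,a,c,d}  A: {$,a,c,d}  B: {$,a,c,d}  C: {$,a,c,d}

FOLLOW(B) = ["$", "a", "c", "d"]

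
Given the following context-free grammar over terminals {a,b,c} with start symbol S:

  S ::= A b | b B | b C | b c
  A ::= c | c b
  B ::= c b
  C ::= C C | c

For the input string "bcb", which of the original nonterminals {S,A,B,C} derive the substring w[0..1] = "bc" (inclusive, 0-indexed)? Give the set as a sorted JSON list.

CNF form of G:
  S -> A T1 | T1 B | T1 C | T1 T0
  A -> T0 T1 | c
  B -> T0 T1
  C -> C C | c
  T0 -> c
  T1 -> b

Fill CYK table bottom-up — only the sub-triangle for w[0..1]:
  T[0,0] 'b' = {T1}  orig:{}
  T[1,1] 'c' = {A,C,T0}  orig:{A,C}
  T[0,1] 'bc' = {S}

Original NTs in T[0,1] deriving "bc": ["S"]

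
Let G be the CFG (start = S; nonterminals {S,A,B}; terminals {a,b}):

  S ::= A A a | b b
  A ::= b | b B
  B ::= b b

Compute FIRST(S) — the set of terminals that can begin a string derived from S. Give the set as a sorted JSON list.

Compute FIRST by fixpoint:
[1]
  A via A→b: +{b}
  B via B→b b: +{b}
  S via S→A A a: +{b}
  S: {b}  A: {b}  B: {b}
[2] done
  S: {b}  A: {b}  B: {b}

FIRST(S) = ["b"]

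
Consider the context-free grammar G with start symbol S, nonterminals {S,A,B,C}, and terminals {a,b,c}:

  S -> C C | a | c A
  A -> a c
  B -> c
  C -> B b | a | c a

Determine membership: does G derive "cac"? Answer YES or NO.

CNF form of G:
  S -> C C | T1 A | a
  A -> T0 T1
  B -> c
  C -> B T2 | T1 T0 | a
  T0 -> a
  T1 -> c
  T2 -> b

CYK fill:
  T[0,0] 'c' = {B,T1}  orig:{B}
  T[1,1] 'a' = {C,S,T0}  orig:{C,S}
  T[2,2] 'c' = {B,T1}  orig:{B}
  T[0,1] 'ca' = {C}
  T[1,2] 'ac' = {A}
  T[0,2] 'cac' = {S}

S ∈ T[0,2] ⇒ YES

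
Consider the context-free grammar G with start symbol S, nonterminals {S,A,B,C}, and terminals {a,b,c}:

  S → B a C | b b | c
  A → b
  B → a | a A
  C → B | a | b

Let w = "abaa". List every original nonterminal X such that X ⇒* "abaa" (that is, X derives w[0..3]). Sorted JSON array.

Convert to CNF:
  S -> B X2 | T1 T1 | c
  A -> b
  B -> T0 A | a
  C -> T0 A | a | b
  T0 -> a
  T1 -> b
  X2 -> T0 C

CYK table (by increasing span) — only the sub-triangle for w[0..3]:
  cell(0,0) a: {B,C,T0}  orig:{B,C}
  cell(1,1) b: {A,C,T1}  orig:{A,C}
  cell(2,2) a: {B,C,T0}  orig:{B,C}
  cell(3,3) a: {B,C,T0}  orig:{B,C}
  cell(0,1) ab: {B,C,X2}  orig:{B,C}
  cell(1,2) ba: ∅
  cell(2,3) aa: {X2}  orig:{}
  cell(0,2) aba: ∅
  cell(1,3) baa: ∅
  cell(0,3) abaa: {S}

Original NTs in T[0,3] deriving "abaa": ["S"]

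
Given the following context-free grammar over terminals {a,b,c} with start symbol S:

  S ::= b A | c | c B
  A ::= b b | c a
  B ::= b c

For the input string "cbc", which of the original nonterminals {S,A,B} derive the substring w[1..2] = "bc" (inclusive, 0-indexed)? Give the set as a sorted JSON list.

CNF form of G:
  S -> T0 A | T1 B | c
  A -> T0 T0 | T1 T2
  B -> T0 T1
  T0 -> b
  T1 -> c
  T2 -> a

Fill CYK table bottom-up, restricted to cells inside w[1..2]:
  T[1,1] 'b' = {T0}  orig:{}
  T[2,2] 'c' = {S,T1}  orig:{S}
  T[1,2] 'bc' = {B}

Original NTs in T[1,2] deriving "bc": ["B"]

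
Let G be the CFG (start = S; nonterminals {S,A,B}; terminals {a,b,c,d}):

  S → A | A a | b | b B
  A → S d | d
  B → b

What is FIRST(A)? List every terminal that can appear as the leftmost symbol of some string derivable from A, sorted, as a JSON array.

Compute FIRST by fixpoint:
[1]
  A via A→d: +{d}
  B via B→b: +{b}
  S via S→A: +{d}
  S via S→b: +{b}
  FIRST(S)={b,d}  FIRST(A)={d}  FIRST(B)={b}
[2]
  A via A→S d: +{b}
  FIRST(S)={b,d}  FIRST(A)={b,d}  FIRST(B)={b}
[3] (stable)
  FIRST(S)={b,d}  FIRST(A)={b,d}  FIRST(B)={b}

FIRST(A) = ["b", "d"]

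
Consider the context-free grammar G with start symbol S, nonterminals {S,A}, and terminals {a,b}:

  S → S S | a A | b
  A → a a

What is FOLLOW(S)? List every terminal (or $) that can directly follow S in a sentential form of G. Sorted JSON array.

Compute FIRST by fixpoint:
iter 1:
  A via A→a a: +{a}
  S via S→a A: +{a}
  S via S→b: +{b}
  FIRST[S]={a,b}  FIRST[A]={a}
iter 2: done
  FIRST[S]={a,b}  FIRST[A]={a}

FOLLOW sets:
FOLLOW(S) := {$}
pass 1:
  S→S S: FOLLOW(S) ⊇ FIRST(S) = {a,b}; new: +{a,b}
  S→a A: FOLLOW(A) ⊇ FOLLOW(S) ⊇ {$,a,b}; new: +{$,a,b}
  FOLLOW(S)={$,a,b}  FOLLOW(A)={$,a,b}
pass 2: (stable)
  FOLLOW(S)={$,a,b}  FOLLOW(A)={$,a,b}

FOLLOW(S) = ["$", "a", "b"]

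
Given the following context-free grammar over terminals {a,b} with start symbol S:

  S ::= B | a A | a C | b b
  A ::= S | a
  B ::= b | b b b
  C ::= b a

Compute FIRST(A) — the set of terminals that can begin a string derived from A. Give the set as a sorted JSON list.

Compute FIRST by fixpoint:
iter 1:
  A via A→a: +{a}
  B via B→b: +{b}
  C via C→b a: +{b}
  S via S→B: +{b}
  S via S→a A: +{a}
  S: {a,b}  A: {a}  B: {b}  C: {b}
iter 2:
  A via A→S: +{b}
  S: {a,b}  A: {a,b}  B: {b}  C: {b}
iter 3: done
  S: {a,b}  A: {a,b}  B: {b}  C: {b}

FIRST(A) = ["a", "b"]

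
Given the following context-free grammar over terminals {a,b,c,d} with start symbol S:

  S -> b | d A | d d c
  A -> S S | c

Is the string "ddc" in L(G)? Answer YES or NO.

Convert to CNF:
  S -> T0 A | T0 X2 | b
  A -> S S | c
  T0 -> d
  T1 -> c
  X2 -> T0 T1

Fill CYK table bottom-up:
  cell(0,0) d: {T0}  orig:{}
  cell(1,1) d: {T0}  orig:{}
  cell(2,2) c: {A,T1}  orig:{A}
  cell(0,1) dd: ∅
  cell(1,2) dc: {S,X2}  orig:{S}
  cell(0,2) ddc: {S}

S ∈ T[0,2] ⇒ YES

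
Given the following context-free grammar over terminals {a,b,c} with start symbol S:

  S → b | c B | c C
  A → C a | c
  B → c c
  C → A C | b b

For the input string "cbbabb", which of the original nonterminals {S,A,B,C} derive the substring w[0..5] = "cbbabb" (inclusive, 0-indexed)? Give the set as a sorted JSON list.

CNF form of G:
  S -> T1 B | T1 C | b
  A -> C T0 | c
  B -> T1 T1
  C -> A C | T2 T2
  T0 -> a
  T1 -> c
  T2 -> b

CYK table (by increasing span) — only the sub-triangle for w[0..5]:
  [0..0]={A,T1}  "c"  orig:{A}
  [1..1]={S,T2}  "b"  orig:{S}
  [2..2]={S,T2}  "b"  orig:{S}
  [3..3]={T0}  "a"  orig:{}
  [4..4]={S,T2}  "b"  orig:{S}
  [5..5]={S,T2}  "b"  orig:{S}
  [0..1]=∅  "cb"
  [1..2]={C}  "bb"
  [2..3]=∅  "ba"
  [3..4]=∅  "ab"
  [4..5]={C}  "bb"
  [0..2]={C,S}  "cbb"
  [1..3]={A}  "bba"
  [2..4]=∅  "bab"
  [3..5]=∅  "abb"
  [0..3]={A}  "cbba"
  [1..4]=∅  "bbab"
  [2..5]=∅  "babb"
  [0..4]=∅  "cbbab"
  [1..5]={C}  "bbabb"
  [0..5]={C,S}  "cbbabb"

Original NTs in T[0,5] deriving "cbbabb": ["C", "S"]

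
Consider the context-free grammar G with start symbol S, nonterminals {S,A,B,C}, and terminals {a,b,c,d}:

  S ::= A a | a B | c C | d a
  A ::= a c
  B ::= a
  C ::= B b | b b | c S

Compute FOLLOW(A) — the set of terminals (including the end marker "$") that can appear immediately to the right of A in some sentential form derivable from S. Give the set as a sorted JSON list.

Compute FIRST by fixpoint:
round 1:
  A via A→a c: +{a}
  B via B→a: +{a}
  C via C→B b: +{a}
  C via C→b b: +{b}
  C via C→c S: +{c}
  S via S→A a: +{a}
  S via S→c C: +{c}
  S via S→d a: +{d}
  S: {a,c,d}  A: {a}  B: {a}  C: {a,b,c}
round 2: (no change)
  S: {a,c,d}  A: {a}  B: {a}  C: {a,b,c}

FOLLOW sets:
initialize: $ ∈ FOLLOW(S)
pass 1:
  C→B b: FOLLOW(B) ⊇ FIRST(b) = {b}; new: +{b}
  S→A a: FOLLOW(A) ⊇ FIRST(a) = {a}; new: +{a}
  S→a B: FOLLOW(B) ⊇ FOLLOW(S) ⊇ {$}; new: +{$}
  S→c C: FOLLOW(C) ⊇ FOLLOW(S) ⊇ {$}; new: +{$}
  FOLLOW[S]={$}  FOLLOW[A]={a}  FOLLOW[B]={$,b}  FOLLOW[C]={$}
pass 2: (stable)
  FOLLOW[S]={$}  FOLLOW[A]={a}  FOLLOW[B]={$,b}  FOLLOW[C]={$}

FOLLOW(A) = ["a"]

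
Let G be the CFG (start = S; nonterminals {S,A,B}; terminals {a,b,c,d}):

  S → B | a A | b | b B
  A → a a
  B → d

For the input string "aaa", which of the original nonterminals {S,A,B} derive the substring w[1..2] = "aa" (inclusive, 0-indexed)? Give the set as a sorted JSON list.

CNF form of G:
  S -> T0 A | T1 B | b | d
  A -> T0 T0
  B -> d
  T0 -> a
  T1 -> b

CYK fill, restricted to cells inside w[1..2]:
  T[1,1] 'a' = {T0}  orig:{}
  T[2,2] 'a' = {T0}  orig:{}
  T[1,2] 'aa' = {A}

Original NTs in T[1,2] deriving "aa": ["A"]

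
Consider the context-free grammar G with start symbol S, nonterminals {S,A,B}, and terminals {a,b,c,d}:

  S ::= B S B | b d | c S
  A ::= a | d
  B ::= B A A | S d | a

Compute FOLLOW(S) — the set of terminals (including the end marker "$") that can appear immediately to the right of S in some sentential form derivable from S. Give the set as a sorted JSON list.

Compute FIRST by fixpoint:
pass 1:
  A via A→a: +{a}
  A via A→d: +{d}
  B via B→a: +{a}
  S via S→B S B: +{a}
  S via S→b d: +{b}
  S via S→c S: +{c}
  S: {a,b,c}  A: {a,d}  B: {a}
pass 2:
  B via B→S d: +{b,c}
  S: {a,b,c}  A: {a,d}  B: {a,b,c}
pass 3: (no change)
  S: {a,b,c}  A: {a,d}  B: {a,b,c}

Compute FOLLOW by fixpoint:
seed FOLLOW(S) with $
round 1:
  B→B A A: FOLLOW(B) ⊇ FIRST(A) = {a,d}; new: +{a,d}
  B→B A A: FOLLOW(A) ⊇ FIRST(A) = {a,d}; new: +{a,d}
  B→S d: FOLLOW(S) ⊇ FIRST(d) = {d}; new: +{d}
  S→B S B: FOLLOW(B) ⊇ FIRST(S) = {a,b,c}; new: +{b,c}
  S→B S B: FOLLOW(S) ⊇ FIRST(B) = {a,b,c}; new: +{a,b,c}
  S→B S B: FOLLOW(B) ⊇ FOLLOW(S) ⊇ {$,a,b,c,d}; new: +{$}
  FOLLOW[S]={$,a,b,c,d}  FOLLOW[A]={a,d}  FOLLOW[B]={$,a,b,c,d}
round 2:
  B→B A A: FOLLOW(A) ⊇ FOLLOW(B) ⊇ {$,a,b,c,d}; new: +{$,b,c}
  FOLLOW[S]={$,a,b,c,d}  FOLLOW[A]={$,a,b,c,d}  FOLLOW[B]={$,a,b,c,d}
round 3: — fixpoint
  FOLLOW[S]={$,a,b,c,d}  FOLLOW[A]={$,a,b,c,d}  FOLLOW[B]={$,a,b,c,d}

FOLLOW(S) = ["$", "a", "b", "c", "d"]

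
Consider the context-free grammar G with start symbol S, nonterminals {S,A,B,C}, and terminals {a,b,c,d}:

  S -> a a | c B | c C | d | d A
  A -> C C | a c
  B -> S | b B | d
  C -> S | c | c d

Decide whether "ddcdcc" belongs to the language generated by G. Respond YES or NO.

Convert to CNF:
  S -> T0 T0 | T1 B | T1 C | T3 A | d
  A -> C C | T0 T1
  B -> T0 T0 | T1 B | T1 C | T2 B | T3 A | d
  C -> T0 T0 | T1 B | T1 C | T1 T3 | T3 A | c | d
  T0 -> a
  T1 -> c
  T2 -> b
  T3 -> d

CYK fill:
  [0..0]={B,C,S,T3}  "d"  orig:{B,C,S}
  [1..1]={B,C,S,T3}  "d"  orig:{B,C,S}
  [2..2]={C,T1}  "c"  orig:{C}
  [3..3]={B,C,S,T3}  "d"  orig:{B,C,S}
  [4..4]={C,T1}  "c"  orig:{C}
  [5..5]={C,T1}  "c"  orig:{C}
  [0..1]={A}  "dd"
  [1..2]={A}  "dc"
  [2..3]={A,B,C,S}  "cd"
  [3..4]={A}  "dc"
  [4..5]={A,B,C,S}  "cc"
  [0..2]={B,C,S}  "ddc"
  [1..3]={A,B,C,S}  "dcd"
  [2..4]={A}  "cdc"
  [3..5]={A,B,C,S}  "dcc"
  [0..3]={A,B,C,S}  "ddcd"
  [1..4]={A,B,C,S}  "dcdc"
  [2..5]={A,B,C,S}  "cdcc"
  [0..4]={A,B,C,S}  "ddcdc"
  [1..5]={A,B,C,S}  "dcdcc"
  [0..5]={A,B,C,S}  "ddcdcc"

S ∈ T[0,5] ⇒ YES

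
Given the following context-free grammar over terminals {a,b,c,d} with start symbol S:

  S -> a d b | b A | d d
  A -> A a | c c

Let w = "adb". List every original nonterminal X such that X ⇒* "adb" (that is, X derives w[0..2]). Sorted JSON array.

Convert to CNF:
  S -> T0 X4 | T2 T2 | T3 A
  A -> A T0 | T1 T1
  T0 -> a
  T1 -> c
  T2 -> d
  T3 -> b
  X4 -> T2 T3

CYK table (by increasing span) — only the sub-triangle for w[0..2]:
  [0..0]={T0}  "a"  orig:{}
  [1..1]={T2}  "d"  orig:{}
  [2..2]={T3}  "b"  orig:{}
  [0..1]=∅  "ad"
  [1..2]={X4}  "db"  orig:{}
  [0..2]={S}  "adb"

Original NTs in T[0,2] deriving "adb": ["S"]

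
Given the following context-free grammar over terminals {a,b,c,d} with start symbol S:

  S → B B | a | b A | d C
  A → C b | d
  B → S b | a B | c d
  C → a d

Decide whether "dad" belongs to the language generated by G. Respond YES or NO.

CNF form of G:
  S -> B B | T0 A | T3 C | a
  A -> C T0 | d
  B -> S T0 | T1 B | T2 T3
  C -> T1 T3
  T0 -> b
  T1 -> a
  T2 -> c
  T3 -> d

CYK fill:
  T[0,0] 'd' = {A,T3}  orig:{A}
  T[1,1] 'a' = {S,T1}  orig:{S}
  T[2,2] 'd' = {A,T3}  orig:{A}
  T[0,1] 'da' = ∅
  T[1,2] 'ad' = {C}
  T[0,2] 'dad' = {S}

S ∈ T[0,2] ⇒ YES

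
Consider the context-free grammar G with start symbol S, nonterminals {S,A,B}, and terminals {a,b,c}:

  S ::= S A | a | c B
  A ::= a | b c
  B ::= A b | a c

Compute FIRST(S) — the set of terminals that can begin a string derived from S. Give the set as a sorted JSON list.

FIRST sets, iterate to fixpoint:
pass 1:
  A via A→a: +{a}
  A via A→b c: +{b}
  B via B→A b: +{a,b}
  S via S→a: +{a}
  S via S→c B: +{c}
  FIRST(S)={a,c}  FIRST(A)={a,b}  FIRST(B)={a,b}
pass 2: — fixpoint
  FIRST(S)={a,c}  FIRST(A)={a,b}  FIRST(B)={a,b}

FIRST(S) = ["a", "c"]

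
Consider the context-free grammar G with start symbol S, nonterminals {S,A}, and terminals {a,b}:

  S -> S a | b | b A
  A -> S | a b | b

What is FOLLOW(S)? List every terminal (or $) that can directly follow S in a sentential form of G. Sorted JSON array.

FIRST sets, iterate to fixpoint:
round 1:
  A via A→a b: +{a}
  A via A→b: +{b}
  S via S→b: +{b}
  FIRST[S]={b}  FIRST[A]={a,b}
round 2: done
  FIRST[S]={b}  FIRST[A]={a,b}

FOLLOW sets:
seed FOLLOW(S) with $
[1]
  S→S a: FOLLOW(S) ⊇ FIRST(a) = {a}; new: +{a}
  S→b A: FOLLOW(A) ⊇ FOLLOW(S) ⊇ {$,a}; new: +{$,a}
  S: {$,a}  A: {$,a}
[2] done
  S: {$,a}  A: {$,a}

FOLLOW(S) = ["$", "a"]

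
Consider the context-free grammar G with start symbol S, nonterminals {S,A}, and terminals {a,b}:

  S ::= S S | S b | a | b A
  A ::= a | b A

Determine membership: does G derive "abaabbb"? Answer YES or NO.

CNF form of G:
  S -> S S | S T0 | T0 A | a
  A -> T0 A | a
  T0 -> b

CYK table (by increasing span):
  T[0,0] 'a' = {A,S}
  T[1,1] 'b' = {T0}  orig:{}
  T[2,2] 'a' = {A,S}
  T[3,3] 'a' = {A,S}
  T[4,4] 'b' = {T0}  orig:{}
  T[5,5] 'b' = {T0}  orig:{}
  T[6,6] 'b' = {T0}  orig:{}
  T[0,1] 'ab' = {S}
  T[1,2] 'ba' = {A,S}
  T[2,3] 'aa' = {S}
  T[3,4] 'ab' = {S}
  T[4,5] 'bb' = ∅
  T[5,6] 'bb' = ∅
  T[0,2] 'aba' = {S}
  T[1,3] 'baa' = {S}
  T[2,4] 'aab' = {S}
  T[3,5] 'abb' = {S}
  T[4,6] 'bbb' = ∅
  T[0,3] 'abaa' = {S}
  T[1,4] 'baab' = {S}
  T[2,5] 'aabb' = {S}
  T[3,6] 'abbb' = {S}
  T[0,4] 'abaab' = {S}
  T[1,5] 'baabb' = {S}
  T[2,6] 'aabbb' = {S}
  T[0,5] 'abaabb' = {S}
  T[1,6] 'baabbb' = {S}
  T[0,6] 'abaabbb' = {S}

S ∈ T[0,6] ⇒ YES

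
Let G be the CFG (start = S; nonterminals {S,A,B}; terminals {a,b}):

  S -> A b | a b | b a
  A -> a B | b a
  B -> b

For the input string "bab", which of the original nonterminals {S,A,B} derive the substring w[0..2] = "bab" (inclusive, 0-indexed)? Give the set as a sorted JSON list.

Convert to CNF:
  S -> A T1 | T0 T1 | T1 T0
  A -> T0 B | T1 T0
  B -> b
  T0 -> a
  T1 -> b

CYK fill — only the sub-triangle for w[0..2]:
  T[0,0] 'b' = {B,T1}  orig:{B}
  T[1,1] 'a' = {T0}  orig:{}
  T[2,2] 'b' = {B,T1}  orig:{B}
  T[0,1] 'ba' = {A,S}
  T[1,2] 'ab' = {A,S}
  T[0,2] 'bab' = {S}

Original NTs in T[0,2] deriving "bab": ["S"]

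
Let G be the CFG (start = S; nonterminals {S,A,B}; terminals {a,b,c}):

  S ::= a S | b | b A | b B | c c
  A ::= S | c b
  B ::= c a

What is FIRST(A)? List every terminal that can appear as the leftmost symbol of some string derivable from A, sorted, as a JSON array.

Compute FIRST by fixpoint:
iter 1:
  A via A→c b: +{c}
  B via B→c a: +{c}
  S via S→a S: +{a}
  S via S→b: +{b}
  S via S→c c: +{c}
  FIRST(S)={a,b,c}  FIRST(A)={c}  FIRST(B)={c}
iter 2:
  A via A→S: +{a,b}
  FIRST(S)={a,b,c}  FIRST(A)={a,b,c}  FIRST(B)={c}
iter 3: (stable)
  FIRST(S)={a,b,c}  FIRST(A)={a,b,c}  FIRST(B)={c}

FIRST(A) = ["a", "b", "c"]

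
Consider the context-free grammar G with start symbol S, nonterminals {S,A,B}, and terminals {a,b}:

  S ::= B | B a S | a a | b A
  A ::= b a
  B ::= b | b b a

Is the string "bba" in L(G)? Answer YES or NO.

Convert to CNF:
  S -> B X3 | T0 A | T0 X4 | T1 T1 | b
  A -> T0 T1
  B -> T0 X2 | b
  T0 -> b
  T1 -> a
  X2 -> T0 T1
  X3 -> T1 S
  X4 -> T0 T1

Fill CYK table bottom-up:
  T[0,0] 'b' = {B,S,T0}  orig:{B,S}
  T[1,1] 'b' = {B,S,T0}  orig:{B,S}
  T[2,2] 'a' = {T1}  orig:{}
  T[0,1] 'bb' = ∅
  T[1,2] 'ba' = {A,X2,X4}  orig:{A}
  T[0,2] 'bba' = {B,S}

S ∈ T[0,2] ⇒ YES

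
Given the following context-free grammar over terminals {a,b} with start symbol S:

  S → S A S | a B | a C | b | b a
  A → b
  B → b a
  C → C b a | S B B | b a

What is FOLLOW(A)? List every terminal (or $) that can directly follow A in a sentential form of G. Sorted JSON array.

Compute FIRST by fixpoint:
[1]
  A via A→b: +{b}
  B via B→b a: +{b}
  C via C→b a: +{b}
  S via S→a B: +{a}
  S via S→b: +{b}
  FIRST(S)={a,b}  FIRST(A)={b}  FIRST(B)={b}  FIRST(C)={b}
[2]
  C via C→S B B: +{a}
  FIRST(S)={a,b}  FIRST(A)={b}  FIRST(B)={b}  FIRST(C)={a,b}
[3] (stable)
  FIRST(S)={a,b}  FIRST(A)={b}  FIRST(B)={b}  FIRST(C)={a,b}

Compute FOLLOW by fixpoint:
initialize: $ ∈ FOLLOW(S)
pass 1:
  C→C b a: FOLLOW(C) ⊇ FIRST(b) = {b}; new: +{b}
  C→S B B: FOLLOW(S) ⊇ FIRST(B) = {b}; new: +{b}
  C→S B B: FOLLOW(B) ⊇ FIRST(B) = {b}; new: +{b}
  S→S A S: FOLLOW(A) ⊇ FIRST(S) = {a,b}; new: +{a,b}
  S→a B: FOLLOW(B) ⊇ FOLLOW(S) ⊇ {$,b}; new: +{$}
  S→a C: FOLLOW(C) ⊇ FOLLOW(S) ⊇ {$,b}; new: +{$}
  S: {$,b}  A: {a,b}  B: {$,b}  C: {$,b}
pass 2: — fixpoint
  S: {$,b}  A: {a,b}  B: {$,b}  C: {$,b}

FOLLOW(A) = ["a", "b"]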